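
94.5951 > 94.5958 False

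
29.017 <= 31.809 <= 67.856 True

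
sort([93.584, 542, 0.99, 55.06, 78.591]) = [0.99, 55.06, 78.591, 93.584, 542]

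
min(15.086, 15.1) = 15.086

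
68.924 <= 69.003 True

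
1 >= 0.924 True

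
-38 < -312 False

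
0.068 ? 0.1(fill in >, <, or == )<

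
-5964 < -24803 False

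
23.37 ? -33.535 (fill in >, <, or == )>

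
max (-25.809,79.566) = 79.566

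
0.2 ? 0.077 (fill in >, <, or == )>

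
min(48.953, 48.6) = 48.6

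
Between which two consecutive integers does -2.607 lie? -3 and -2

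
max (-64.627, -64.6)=-64.6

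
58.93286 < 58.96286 True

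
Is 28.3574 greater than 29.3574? No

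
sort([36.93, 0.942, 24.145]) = [0.942, 24.145, 36.93]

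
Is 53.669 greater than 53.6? Yes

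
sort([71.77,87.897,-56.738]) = [-56.738,71.77,87.897]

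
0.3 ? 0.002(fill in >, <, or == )>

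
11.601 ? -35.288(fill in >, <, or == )>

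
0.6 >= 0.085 True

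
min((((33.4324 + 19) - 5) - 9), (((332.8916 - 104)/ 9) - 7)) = 18.4324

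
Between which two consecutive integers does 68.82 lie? 68 and 69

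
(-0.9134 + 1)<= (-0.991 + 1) False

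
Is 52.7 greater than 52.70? No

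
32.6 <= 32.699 True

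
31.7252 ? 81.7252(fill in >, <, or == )<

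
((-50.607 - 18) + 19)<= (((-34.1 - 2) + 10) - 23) True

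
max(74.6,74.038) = 74.6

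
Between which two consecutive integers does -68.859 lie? -69 and -68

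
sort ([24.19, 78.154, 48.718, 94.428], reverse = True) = [94.428, 78.154, 48.718, 24.19]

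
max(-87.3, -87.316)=-87.3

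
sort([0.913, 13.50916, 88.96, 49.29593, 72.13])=[0.913, 13.50916, 49.29593, 72.13, 88.96]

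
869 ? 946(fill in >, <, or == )<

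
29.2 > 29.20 False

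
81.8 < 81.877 True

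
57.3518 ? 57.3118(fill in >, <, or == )>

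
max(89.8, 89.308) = 89.8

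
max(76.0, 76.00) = 76.00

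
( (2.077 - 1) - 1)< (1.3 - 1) True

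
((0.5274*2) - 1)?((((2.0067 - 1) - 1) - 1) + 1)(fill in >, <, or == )>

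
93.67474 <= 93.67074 False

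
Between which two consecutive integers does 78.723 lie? 78 and 79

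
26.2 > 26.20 False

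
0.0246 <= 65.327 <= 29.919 False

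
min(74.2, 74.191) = 74.191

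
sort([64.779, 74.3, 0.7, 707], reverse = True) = [707, 74.3, 64.779, 0.7]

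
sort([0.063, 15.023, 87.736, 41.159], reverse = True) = [87.736, 41.159, 15.023, 0.063]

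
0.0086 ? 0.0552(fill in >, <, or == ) <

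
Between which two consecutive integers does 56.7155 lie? 56 and 57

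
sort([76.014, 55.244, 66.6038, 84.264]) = [55.244, 66.6038, 76.014, 84.264]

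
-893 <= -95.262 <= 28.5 True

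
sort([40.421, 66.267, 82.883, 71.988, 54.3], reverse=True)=[82.883, 71.988, 66.267, 54.3, 40.421]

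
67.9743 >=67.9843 False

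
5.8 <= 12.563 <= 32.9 True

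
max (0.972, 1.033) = 1.033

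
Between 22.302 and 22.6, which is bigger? 22.6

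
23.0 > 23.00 False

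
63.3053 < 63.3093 True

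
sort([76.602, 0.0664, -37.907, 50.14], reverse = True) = [76.602, 50.14, 0.0664, -37.907]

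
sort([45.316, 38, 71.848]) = [38, 45.316, 71.848]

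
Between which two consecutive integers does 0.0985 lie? 0 and 1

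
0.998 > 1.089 False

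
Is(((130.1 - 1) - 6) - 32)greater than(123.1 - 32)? No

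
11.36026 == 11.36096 False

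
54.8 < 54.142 False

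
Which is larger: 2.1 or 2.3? 2.3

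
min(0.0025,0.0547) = 0.0025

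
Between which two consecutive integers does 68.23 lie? 68 and 69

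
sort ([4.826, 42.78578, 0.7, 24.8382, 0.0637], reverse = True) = [42.78578, 24.8382, 4.826, 0.7, 0.0637]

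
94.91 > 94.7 True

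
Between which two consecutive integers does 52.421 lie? 52 and 53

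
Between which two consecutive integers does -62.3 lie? -63 and -62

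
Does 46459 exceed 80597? No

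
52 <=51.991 False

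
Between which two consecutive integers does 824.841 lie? 824 and 825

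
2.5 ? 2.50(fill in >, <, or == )==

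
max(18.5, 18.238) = 18.5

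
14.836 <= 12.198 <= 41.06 False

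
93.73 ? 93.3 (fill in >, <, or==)>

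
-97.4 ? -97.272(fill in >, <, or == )<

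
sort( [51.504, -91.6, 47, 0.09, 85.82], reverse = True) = [85.82, 51.504, 47, 0.09, -91.6]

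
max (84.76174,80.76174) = 84.76174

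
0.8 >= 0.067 True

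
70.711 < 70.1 False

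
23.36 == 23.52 False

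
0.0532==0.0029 False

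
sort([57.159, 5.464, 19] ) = [5.464, 19, 57.159]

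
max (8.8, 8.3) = 8.8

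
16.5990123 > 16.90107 False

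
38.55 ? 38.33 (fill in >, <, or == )>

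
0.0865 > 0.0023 True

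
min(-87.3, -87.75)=-87.75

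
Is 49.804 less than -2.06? No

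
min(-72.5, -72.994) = -72.994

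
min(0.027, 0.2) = 0.027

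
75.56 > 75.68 False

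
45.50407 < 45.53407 True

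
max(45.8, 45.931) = 45.931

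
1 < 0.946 False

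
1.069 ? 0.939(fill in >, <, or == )>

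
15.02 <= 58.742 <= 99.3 True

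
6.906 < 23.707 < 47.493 True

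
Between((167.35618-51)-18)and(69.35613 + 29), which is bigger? ((167.35618-51)-18)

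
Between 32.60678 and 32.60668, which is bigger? 32.60678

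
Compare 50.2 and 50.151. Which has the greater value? 50.2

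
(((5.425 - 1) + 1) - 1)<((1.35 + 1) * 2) True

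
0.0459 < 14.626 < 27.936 True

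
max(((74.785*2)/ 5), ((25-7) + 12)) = 30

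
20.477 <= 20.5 True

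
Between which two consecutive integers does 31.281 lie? 31 and 32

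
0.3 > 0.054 True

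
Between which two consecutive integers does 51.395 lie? 51 and 52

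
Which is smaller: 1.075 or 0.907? 0.907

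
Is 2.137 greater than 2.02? Yes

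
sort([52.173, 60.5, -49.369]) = [-49.369, 52.173, 60.5]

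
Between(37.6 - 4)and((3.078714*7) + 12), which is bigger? (37.6 - 4)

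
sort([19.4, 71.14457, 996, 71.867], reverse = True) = [996, 71.867, 71.14457, 19.4]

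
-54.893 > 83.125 False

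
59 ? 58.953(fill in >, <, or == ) >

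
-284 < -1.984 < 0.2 True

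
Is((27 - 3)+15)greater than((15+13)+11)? No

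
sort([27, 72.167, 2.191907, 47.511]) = [2.191907, 27, 47.511, 72.167]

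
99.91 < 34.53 False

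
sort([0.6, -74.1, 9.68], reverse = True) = [9.68, 0.6, -74.1]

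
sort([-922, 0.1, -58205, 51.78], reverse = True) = [51.78, 0.1, -922, -58205]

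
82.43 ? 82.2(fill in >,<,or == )>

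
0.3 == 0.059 False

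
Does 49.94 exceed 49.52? Yes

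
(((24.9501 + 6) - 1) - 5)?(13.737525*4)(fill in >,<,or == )<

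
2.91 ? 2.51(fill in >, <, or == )>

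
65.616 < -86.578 False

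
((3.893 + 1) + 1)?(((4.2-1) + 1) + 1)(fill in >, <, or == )>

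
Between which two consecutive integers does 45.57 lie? 45 and 46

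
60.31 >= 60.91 False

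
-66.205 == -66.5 False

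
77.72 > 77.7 True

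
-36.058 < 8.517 True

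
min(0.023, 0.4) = 0.023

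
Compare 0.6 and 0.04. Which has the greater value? 0.6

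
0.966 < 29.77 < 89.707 True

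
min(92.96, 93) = 92.96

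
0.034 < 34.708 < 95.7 True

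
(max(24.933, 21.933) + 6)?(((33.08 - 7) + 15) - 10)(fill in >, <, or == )<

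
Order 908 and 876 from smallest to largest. 876,908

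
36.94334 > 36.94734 False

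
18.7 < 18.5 False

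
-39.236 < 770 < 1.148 False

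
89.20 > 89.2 False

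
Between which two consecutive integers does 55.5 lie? 55 and 56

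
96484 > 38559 True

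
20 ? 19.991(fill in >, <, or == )>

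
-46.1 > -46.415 True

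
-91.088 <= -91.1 False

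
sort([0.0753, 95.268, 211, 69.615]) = [0.0753, 69.615, 95.268, 211]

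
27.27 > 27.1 True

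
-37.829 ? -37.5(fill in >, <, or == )<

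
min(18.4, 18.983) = 18.4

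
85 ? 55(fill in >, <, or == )>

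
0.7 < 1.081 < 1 False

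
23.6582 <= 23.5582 False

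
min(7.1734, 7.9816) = 7.1734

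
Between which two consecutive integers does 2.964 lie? 2 and 3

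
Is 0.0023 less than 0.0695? Yes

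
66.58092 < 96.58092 True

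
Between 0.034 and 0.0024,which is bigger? 0.034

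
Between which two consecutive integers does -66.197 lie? -67 and -66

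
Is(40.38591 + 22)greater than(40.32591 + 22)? Yes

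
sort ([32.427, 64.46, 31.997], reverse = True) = [64.46, 32.427, 31.997]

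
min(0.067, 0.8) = 0.067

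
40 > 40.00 False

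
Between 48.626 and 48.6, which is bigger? 48.626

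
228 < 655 True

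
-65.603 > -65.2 False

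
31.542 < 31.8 True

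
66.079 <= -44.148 False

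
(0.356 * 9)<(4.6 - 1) True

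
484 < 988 True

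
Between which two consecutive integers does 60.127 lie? 60 and 61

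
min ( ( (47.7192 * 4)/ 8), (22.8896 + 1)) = 23.8596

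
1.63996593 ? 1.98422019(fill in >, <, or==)<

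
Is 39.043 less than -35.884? No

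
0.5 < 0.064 False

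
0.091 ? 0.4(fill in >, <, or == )<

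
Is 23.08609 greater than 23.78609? No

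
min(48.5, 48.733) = 48.5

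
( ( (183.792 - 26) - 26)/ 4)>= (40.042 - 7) False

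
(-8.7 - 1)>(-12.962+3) True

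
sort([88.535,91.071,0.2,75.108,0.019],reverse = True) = [91.071,88.535,75.108,0.2,0.019]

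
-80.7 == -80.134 False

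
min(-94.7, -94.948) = -94.948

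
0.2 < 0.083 False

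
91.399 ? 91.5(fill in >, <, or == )<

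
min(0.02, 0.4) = 0.02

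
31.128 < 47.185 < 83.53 True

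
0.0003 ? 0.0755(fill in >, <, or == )<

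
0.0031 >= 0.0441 False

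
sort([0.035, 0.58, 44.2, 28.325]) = [0.035, 0.58, 28.325, 44.2]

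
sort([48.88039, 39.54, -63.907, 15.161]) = [-63.907, 15.161, 39.54, 48.88039]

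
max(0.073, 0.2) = 0.2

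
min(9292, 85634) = 9292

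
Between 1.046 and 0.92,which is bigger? 1.046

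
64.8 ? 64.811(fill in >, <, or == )<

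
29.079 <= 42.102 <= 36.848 False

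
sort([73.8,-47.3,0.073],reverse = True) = [73.8,0.073,-47.3]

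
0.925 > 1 False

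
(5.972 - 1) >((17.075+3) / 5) True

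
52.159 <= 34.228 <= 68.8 False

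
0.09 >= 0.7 False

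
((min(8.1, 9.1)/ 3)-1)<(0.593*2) False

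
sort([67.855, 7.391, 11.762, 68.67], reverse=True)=[68.67, 67.855, 11.762, 7.391]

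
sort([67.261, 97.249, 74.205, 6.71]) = [6.71, 67.261, 74.205, 97.249]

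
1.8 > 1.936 False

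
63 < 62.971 False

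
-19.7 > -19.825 True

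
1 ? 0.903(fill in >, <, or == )>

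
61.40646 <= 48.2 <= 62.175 False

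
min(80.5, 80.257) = 80.257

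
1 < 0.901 False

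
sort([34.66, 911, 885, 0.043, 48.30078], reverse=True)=[911, 885, 48.30078, 34.66, 0.043]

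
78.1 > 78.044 True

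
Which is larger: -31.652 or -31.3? -31.3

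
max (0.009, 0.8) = 0.8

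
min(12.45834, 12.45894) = 12.45834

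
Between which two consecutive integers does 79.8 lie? 79 and 80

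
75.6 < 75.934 True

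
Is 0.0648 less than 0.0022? No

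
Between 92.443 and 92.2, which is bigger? 92.443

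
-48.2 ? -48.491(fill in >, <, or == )>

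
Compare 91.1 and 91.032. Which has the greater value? 91.1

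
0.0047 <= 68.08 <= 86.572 True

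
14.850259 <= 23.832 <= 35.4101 True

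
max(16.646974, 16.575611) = 16.646974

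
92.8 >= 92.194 True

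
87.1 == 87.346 False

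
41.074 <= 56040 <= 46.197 False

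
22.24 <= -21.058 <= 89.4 False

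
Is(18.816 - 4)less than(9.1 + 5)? No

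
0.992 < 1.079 True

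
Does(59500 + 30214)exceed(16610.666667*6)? No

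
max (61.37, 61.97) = 61.97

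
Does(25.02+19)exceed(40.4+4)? No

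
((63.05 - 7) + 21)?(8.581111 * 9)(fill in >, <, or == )<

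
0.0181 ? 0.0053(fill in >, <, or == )>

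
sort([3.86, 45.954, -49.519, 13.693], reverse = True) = [45.954, 13.693, 3.86, -49.519]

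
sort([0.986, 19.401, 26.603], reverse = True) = [26.603, 19.401, 0.986]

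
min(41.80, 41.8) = 41.80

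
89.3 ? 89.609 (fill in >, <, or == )<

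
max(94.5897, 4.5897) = 94.5897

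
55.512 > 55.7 False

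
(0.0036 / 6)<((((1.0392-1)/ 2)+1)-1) True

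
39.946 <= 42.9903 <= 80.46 True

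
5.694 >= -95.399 True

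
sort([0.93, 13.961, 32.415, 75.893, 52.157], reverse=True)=[75.893, 52.157, 32.415, 13.961, 0.93]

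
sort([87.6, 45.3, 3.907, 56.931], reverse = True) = [87.6, 56.931, 45.3, 3.907]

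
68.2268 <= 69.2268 True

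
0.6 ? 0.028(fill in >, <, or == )>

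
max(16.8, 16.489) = 16.8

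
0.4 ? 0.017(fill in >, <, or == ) >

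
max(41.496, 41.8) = 41.8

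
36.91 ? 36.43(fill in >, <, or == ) >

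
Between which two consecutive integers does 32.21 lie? 32 and 33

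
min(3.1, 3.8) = 3.1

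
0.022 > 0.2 False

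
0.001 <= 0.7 True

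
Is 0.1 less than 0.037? No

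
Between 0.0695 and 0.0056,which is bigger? 0.0695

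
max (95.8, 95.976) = 95.976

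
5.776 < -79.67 False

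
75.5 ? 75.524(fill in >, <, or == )<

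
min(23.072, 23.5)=23.072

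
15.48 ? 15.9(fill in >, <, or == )<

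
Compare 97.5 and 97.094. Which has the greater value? 97.5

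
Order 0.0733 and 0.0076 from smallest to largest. 0.0076,0.0733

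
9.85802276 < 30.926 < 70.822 True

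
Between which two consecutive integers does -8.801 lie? -9 and -8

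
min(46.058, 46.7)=46.058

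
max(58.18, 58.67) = 58.67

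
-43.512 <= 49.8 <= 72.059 True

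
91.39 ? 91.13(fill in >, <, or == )>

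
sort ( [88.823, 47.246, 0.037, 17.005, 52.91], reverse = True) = [88.823, 52.91, 47.246, 17.005, 0.037]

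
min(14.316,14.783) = 14.316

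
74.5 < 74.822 True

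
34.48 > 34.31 True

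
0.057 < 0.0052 False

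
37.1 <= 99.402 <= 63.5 False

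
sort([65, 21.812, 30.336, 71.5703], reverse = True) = [71.5703, 65, 30.336, 21.812]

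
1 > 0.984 True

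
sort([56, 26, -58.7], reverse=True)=[56, 26, -58.7]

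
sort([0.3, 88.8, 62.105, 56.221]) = [0.3, 56.221, 62.105, 88.8]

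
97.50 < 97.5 False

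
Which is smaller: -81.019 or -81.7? -81.7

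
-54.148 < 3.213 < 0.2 False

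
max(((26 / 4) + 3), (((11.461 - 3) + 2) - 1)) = 9.5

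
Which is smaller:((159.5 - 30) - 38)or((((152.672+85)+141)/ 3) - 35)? ((((152.672+85)+141)/ 3) - 35)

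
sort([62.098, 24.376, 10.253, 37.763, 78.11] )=[10.253, 24.376, 37.763, 62.098, 78.11]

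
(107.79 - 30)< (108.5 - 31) False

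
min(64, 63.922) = 63.922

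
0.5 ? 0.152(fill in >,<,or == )>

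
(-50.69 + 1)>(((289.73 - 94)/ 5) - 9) False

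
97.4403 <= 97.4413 True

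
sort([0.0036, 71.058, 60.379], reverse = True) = [71.058, 60.379, 0.0036]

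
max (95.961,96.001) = 96.001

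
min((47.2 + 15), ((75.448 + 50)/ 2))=62.2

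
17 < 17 False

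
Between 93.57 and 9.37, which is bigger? 93.57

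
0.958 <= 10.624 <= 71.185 True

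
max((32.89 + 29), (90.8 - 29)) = 61.89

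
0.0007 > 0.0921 False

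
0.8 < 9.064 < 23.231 True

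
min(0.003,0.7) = 0.003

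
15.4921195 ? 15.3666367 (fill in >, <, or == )>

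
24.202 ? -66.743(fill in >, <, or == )>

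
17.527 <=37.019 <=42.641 True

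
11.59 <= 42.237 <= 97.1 True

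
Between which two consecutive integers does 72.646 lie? 72 and 73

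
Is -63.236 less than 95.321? Yes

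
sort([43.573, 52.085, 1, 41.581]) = [1, 41.581, 43.573, 52.085]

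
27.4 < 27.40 False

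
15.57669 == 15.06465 False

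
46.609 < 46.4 False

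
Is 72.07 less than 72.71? Yes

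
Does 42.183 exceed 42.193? No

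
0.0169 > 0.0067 True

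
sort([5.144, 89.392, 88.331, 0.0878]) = [0.0878, 5.144, 88.331, 89.392]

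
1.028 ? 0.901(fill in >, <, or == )>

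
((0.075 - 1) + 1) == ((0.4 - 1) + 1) False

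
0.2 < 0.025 False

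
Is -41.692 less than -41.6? Yes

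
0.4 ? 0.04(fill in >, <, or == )>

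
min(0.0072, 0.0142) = 0.0072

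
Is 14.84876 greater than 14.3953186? Yes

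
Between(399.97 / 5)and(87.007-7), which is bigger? (87.007-7)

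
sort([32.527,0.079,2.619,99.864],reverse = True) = [99.864,32.527,2.619,0.079]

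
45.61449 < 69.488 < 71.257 True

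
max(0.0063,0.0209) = 0.0209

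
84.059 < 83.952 False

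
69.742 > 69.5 True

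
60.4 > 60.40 False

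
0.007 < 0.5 True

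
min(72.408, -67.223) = -67.223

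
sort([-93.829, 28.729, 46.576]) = [-93.829, 28.729, 46.576]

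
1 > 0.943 True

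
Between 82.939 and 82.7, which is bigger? 82.939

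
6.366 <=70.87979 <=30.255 False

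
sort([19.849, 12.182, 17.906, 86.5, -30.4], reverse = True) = [86.5, 19.849, 17.906, 12.182, -30.4]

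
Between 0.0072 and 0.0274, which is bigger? 0.0274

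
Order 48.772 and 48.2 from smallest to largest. 48.2, 48.772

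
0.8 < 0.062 False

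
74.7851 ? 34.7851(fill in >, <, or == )>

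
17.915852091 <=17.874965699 False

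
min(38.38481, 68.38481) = 38.38481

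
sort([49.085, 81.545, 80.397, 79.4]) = [49.085, 79.4, 80.397, 81.545]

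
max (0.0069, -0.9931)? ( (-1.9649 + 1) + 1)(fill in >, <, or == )<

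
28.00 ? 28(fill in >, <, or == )==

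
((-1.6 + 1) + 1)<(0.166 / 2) False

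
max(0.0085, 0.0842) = 0.0842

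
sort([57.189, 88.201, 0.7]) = [0.7, 57.189, 88.201]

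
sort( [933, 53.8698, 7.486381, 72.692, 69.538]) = [7.486381, 53.8698, 69.538, 72.692, 933]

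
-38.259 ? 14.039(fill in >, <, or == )<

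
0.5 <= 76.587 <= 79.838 True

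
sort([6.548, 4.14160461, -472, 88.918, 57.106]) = [-472, 4.14160461, 6.548, 57.106, 88.918]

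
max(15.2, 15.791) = 15.791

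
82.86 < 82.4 False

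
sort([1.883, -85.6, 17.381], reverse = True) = [17.381, 1.883, -85.6]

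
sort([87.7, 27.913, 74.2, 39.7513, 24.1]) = [24.1, 27.913, 39.7513, 74.2, 87.7]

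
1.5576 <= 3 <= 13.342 True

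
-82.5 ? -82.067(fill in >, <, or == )<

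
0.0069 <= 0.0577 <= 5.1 True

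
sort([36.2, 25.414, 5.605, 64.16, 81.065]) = [5.605, 25.414, 36.2, 64.16, 81.065]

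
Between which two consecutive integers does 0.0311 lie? 0 and 1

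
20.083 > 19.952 True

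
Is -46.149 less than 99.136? Yes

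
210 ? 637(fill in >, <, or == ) <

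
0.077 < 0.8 True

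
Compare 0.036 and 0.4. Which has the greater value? 0.4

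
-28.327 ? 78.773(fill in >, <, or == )<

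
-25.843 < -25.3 True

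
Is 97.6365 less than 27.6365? No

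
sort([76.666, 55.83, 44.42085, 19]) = [19, 44.42085, 55.83, 76.666]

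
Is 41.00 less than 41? No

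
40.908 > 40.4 True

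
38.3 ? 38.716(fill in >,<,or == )<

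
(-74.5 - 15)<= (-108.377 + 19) True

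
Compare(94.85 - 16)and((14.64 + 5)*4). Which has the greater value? (94.85 - 16)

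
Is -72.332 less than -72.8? No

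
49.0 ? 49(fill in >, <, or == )==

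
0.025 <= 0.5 True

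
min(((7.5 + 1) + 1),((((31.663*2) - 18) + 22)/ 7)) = 9.5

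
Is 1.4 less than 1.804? Yes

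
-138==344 False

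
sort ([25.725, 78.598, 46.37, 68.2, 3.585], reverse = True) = [78.598, 68.2, 46.37, 25.725, 3.585]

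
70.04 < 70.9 True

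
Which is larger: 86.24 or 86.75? 86.75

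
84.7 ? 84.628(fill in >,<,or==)>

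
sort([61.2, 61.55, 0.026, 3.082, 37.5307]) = [0.026, 3.082, 37.5307, 61.2, 61.55]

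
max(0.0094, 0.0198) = 0.0198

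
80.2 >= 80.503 False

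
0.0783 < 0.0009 False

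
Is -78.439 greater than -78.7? Yes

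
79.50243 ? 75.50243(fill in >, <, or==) >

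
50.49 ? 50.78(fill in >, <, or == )<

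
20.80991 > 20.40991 True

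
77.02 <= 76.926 False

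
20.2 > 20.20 False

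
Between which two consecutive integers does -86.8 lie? -87 and -86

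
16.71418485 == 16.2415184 False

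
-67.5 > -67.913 True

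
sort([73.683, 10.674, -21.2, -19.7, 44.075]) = [-21.2, -19.7, 10.674, 44.075, 73.683]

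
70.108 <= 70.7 True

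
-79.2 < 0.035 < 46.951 True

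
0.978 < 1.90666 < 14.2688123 True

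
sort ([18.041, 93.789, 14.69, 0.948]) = [0.948, 14.69, 18.041, 93.789]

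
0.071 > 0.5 False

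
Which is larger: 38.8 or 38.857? 38.857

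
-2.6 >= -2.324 False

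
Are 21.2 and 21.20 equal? Yes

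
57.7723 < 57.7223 False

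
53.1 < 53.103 True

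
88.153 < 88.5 True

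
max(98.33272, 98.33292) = 98.33292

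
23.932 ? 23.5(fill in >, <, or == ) >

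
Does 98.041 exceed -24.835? Yes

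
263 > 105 True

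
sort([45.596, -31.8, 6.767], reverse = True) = [45.596, 6.767, -31.8]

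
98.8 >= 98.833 False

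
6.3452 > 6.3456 False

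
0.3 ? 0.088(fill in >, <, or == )>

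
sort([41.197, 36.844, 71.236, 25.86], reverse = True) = [71.236, 41.197, 36.844, 25.86]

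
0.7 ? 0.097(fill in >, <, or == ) >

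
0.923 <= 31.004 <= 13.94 False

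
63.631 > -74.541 True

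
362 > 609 False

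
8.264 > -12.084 True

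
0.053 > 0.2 False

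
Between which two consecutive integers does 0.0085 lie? 0 and 1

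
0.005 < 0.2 True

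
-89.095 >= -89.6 True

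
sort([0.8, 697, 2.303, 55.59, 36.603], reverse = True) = [697, 55.59, 36.603, 2.303, 0.8]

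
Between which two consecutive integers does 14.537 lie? 14 and 15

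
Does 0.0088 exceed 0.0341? No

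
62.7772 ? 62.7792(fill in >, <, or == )<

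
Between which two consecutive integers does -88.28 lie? -89 and -88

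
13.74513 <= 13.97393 True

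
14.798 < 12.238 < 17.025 False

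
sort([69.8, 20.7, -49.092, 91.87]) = [-49.092, 20.7, 69.8, 91.87]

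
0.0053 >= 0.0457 False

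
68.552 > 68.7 False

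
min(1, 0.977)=0.977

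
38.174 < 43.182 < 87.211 True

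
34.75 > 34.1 True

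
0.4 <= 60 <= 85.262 True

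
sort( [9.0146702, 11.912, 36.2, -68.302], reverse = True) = [36.2, 11.912, 9.0146702, -68.302]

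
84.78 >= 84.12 True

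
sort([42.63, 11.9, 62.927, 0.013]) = [0.013, 11.9, 42.63, 62.927]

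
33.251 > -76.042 True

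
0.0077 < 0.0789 True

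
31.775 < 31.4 False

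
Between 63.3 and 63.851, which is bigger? 63.851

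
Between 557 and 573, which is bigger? 573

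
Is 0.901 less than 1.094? Yes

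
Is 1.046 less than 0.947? No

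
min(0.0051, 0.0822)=0.0051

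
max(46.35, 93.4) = 93.4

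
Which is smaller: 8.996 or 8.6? 8.6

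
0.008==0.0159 False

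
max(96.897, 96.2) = 96.897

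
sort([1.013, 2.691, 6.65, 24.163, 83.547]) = [1.013, 2.691, 6.65, 24.163, 83.547]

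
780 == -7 False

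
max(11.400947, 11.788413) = 11.788413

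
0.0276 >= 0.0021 True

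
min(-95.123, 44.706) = -95.123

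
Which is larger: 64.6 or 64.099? 64.6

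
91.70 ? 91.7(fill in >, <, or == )==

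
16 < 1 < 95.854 False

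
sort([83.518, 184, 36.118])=[36.118, 83.518, 184]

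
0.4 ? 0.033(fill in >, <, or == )>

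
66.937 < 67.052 True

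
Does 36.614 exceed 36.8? No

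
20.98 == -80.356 False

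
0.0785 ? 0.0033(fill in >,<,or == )>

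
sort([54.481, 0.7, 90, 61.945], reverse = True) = [90, 61.945, 54.481, 0.7]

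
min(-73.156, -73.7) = -73.7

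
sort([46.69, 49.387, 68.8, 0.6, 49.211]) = [0.6, 46.69, 49.211, 49.387, 68.8]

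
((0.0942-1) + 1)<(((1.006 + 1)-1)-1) False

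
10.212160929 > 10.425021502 False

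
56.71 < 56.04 False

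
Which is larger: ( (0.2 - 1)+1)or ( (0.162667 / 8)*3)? ( (0.2 - 1)+1)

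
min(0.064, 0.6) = 0.064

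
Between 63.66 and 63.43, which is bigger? 63.66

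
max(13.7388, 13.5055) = 13.7388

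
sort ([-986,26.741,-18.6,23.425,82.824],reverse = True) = [82.824,26.741,23.425,-18.6,-986]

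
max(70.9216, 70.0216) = 70.9216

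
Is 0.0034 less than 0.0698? Yes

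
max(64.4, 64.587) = 64.587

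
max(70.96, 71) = 71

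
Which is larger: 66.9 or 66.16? 66.9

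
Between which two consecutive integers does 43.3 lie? 43 and 44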